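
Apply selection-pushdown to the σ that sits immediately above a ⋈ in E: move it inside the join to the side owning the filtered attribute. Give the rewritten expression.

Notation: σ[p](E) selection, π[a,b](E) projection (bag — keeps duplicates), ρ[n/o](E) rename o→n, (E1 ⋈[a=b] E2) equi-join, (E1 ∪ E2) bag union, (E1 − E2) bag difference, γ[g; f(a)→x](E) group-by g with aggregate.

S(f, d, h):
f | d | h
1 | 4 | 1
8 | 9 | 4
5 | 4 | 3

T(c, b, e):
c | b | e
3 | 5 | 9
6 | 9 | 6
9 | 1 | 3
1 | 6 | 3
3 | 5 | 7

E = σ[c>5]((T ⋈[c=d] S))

σ filters on c, owned by the left side.
E' = (σ[c>5](T) ⋈[c=d] S)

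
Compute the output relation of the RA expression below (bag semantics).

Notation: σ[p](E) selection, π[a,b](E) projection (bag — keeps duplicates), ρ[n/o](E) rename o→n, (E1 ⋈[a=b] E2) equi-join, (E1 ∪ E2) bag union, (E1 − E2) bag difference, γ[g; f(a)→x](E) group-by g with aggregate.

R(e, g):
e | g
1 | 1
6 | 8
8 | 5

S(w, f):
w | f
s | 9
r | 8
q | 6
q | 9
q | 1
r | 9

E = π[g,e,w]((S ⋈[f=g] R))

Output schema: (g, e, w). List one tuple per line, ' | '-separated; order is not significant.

Stepwise |·|:
  S → 6
  R → 3
  (S ⋈[f=g] R) → 2
  π[g,e,w]((S ⋈[f=g] R)) → 2

== RESULT ==
g | e | w
1 | 1 | q
8 | 6 | r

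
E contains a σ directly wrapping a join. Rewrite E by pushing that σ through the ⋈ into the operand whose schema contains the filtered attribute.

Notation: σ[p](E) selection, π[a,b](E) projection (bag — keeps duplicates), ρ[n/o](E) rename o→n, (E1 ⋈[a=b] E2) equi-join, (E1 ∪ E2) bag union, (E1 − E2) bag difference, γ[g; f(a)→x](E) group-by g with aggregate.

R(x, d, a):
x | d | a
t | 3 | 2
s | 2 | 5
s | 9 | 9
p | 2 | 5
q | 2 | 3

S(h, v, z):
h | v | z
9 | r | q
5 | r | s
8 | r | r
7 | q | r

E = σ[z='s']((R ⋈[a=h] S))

σ filters on z, owned by the right side.
E' = (R ⋈[a=h] σ[z='s'](S))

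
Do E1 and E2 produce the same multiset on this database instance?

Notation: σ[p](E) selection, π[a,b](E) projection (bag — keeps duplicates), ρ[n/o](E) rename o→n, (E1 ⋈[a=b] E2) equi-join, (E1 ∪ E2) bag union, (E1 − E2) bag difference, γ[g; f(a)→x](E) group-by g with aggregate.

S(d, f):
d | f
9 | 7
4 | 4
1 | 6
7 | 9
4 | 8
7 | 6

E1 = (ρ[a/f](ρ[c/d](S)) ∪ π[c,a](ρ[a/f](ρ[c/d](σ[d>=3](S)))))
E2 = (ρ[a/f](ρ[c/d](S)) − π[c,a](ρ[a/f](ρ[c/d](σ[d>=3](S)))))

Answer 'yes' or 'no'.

E1 subexpression sizes:
  S → 6
  ρ[c/d](S) → 6
  ρ[a/f](ρ[c/d](S)) → 6
  S → 6
  σ[d>=3](S) → 5
  ρ[c/d](σ[d>=3](S)) → 5
  ρ[a/f](ρ[c/d](σ[d>=3](S))) → 5
  π[c,a](ρ[a/f](ρ[c/d](σ[d>=3](S)))) → 5
  (ρ[a/f](ρ[c/d](S)) ∪ π[c,a](ρ[a/f](ρ[c/d](σ[d>=3](S))))) → 11
E2 subexpression sizes:
  S → 6
  ρ[c/d](S) → 6
  ρ[a/f](ρ[c/d](S)) → 6
  S → 6
  σ[d>=3](S) → 5
  ρ[c/d](σ[d>=3](S)) → 5
  ρ[a/f](ρ[c/d](σ[d>=3](S))) → 5
  π[c,a](ρ[a/f](ρ[c/d](σ[d>=3](S)))) → 5
  (ρ[a/f](ρ[c/d](S)) − π[c,a](ρ[a/f](ρ[c/d](σ[d>=3](S))))) → 1

E1 result:
c | a
1 | 6
4 | 4
4 | 4
4 | 8
4 | 8
7 | 6
7 | 6
7 | 9
7 | 9
9 | 7
9 | 7
E2 result:
c | a
1 | 6
Witness: (4, 4) appears 2× in E1 but 0× in E2.

no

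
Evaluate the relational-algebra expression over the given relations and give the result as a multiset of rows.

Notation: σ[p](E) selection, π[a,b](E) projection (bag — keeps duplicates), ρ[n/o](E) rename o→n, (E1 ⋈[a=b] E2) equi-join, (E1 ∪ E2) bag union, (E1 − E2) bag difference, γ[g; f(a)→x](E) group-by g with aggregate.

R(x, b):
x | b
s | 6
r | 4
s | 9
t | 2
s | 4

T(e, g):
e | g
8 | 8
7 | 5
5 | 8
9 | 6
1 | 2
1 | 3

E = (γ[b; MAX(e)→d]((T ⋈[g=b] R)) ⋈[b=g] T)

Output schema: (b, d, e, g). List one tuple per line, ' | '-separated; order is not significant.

Subexpression sizes:
  T → 6
  R → 5
  (T ⋈[g=b] R) → 2
  γ[b; MAX(e)→d]((T ⋈[g=b] R)) → 2
  T → 6
  (γ[b; MAX(e)→d]((T ⋈[g=b] R)) ⋈[b=g] T) → 2

== RESULT ==
b | d | e | g
2 | 1 | 1 | 2
6 | 9 | 9 | 6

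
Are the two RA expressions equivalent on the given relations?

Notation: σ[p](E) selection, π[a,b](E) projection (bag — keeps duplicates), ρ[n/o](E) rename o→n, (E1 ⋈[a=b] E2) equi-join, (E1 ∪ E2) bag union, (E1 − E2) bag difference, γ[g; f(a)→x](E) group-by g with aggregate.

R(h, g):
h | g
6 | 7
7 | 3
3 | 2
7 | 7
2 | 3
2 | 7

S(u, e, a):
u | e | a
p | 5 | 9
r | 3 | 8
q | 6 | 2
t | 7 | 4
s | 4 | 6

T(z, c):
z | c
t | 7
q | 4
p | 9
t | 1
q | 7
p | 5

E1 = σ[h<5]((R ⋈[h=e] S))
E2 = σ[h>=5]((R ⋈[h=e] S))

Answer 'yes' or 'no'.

E1 per-node cardinality:
  R → 6
  S → 5
  (R ⋈[h=e] S) → 4
  σ[h<5]((R ⋈[h=e] S)) → 1
E2 per-node cardinality:
  R → 6
  S → 5
  (R ⋈[h=e] S) → 4
  σ[h>=5]((R ⋈[h=e] S)) → 3

E1 result:
h | g | u | e | a
3 | 2 | r | 3 | 8
E2 result:
h | g | u | e | a
6 | 7 | q | 6 | 2
7 | 3 | t | 7 | 4
7 | 7 | t | 7 | 4
Witness: (7, 3, 't', 7, 4) appears 0× in E1 but 1× in E2.

no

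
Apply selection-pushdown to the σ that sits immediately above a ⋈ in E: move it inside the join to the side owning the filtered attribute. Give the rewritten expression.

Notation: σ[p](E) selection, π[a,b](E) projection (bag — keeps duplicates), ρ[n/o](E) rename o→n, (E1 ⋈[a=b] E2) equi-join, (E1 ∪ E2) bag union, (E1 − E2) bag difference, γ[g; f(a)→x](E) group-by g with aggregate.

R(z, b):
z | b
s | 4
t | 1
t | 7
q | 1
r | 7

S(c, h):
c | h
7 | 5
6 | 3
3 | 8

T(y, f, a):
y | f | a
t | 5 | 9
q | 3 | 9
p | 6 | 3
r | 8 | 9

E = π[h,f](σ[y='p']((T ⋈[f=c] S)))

σ filters on y, owned by the left side.
E' = π[h,f]((σ[y='p'](T) ⋈[f=c] S))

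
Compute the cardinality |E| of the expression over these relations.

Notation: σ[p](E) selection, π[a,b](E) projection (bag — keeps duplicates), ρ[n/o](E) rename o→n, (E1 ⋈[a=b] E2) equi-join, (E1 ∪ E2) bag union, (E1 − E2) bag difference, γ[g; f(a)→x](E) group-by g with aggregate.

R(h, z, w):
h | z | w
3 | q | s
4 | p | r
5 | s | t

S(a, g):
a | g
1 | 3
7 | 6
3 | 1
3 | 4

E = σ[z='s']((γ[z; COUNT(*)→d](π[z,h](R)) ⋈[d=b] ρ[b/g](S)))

Subexpression sizes:
  R → 3
  π[z,h](R) → 3
  γ[z; COUNT(*)→d](π[z,h](R)) → 3
  S → 4
  ρ[b/g](S) → 4
  (γ[z; COUNT(*)→d](π[z,h](R)) ⋈[d=b] ρ[b/g](S)) → 3
  σ[z='s']((γ[z; COUNT(*)→d](π[z,h](R)) ⋈[d=b] ρ[b/g](S))) → 1

|E| = 1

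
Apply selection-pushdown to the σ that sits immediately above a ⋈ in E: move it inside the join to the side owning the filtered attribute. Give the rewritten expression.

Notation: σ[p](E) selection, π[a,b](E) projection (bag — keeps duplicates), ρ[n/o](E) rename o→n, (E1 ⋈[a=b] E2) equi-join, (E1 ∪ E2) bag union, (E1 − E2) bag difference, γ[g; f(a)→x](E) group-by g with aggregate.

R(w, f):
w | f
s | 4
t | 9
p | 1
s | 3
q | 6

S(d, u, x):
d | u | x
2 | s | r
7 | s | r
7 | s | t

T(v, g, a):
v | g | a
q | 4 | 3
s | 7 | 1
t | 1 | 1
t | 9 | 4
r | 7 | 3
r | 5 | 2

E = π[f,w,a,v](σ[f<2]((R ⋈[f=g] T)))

σ filters on f, owned by the left side.
E' = π[f,w,a,v]((σ[f<2](R) ⋈[f=g] T))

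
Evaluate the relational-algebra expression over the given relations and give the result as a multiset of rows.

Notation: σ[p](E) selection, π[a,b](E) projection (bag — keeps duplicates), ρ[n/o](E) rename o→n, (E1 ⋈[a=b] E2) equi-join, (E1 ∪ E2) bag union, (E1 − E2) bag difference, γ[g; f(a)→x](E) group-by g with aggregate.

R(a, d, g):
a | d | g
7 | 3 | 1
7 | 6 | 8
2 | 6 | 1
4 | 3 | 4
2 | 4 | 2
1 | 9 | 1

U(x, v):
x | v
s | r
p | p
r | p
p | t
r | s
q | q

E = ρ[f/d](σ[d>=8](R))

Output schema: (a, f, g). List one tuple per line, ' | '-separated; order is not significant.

Row counts bottom-up:
  R → 6
  σ[d>=8](R) → 1
  ρ[f/d](σ[d>=8](R)) → 1

== RESULT ==
a | f | g
1 | 9 | 1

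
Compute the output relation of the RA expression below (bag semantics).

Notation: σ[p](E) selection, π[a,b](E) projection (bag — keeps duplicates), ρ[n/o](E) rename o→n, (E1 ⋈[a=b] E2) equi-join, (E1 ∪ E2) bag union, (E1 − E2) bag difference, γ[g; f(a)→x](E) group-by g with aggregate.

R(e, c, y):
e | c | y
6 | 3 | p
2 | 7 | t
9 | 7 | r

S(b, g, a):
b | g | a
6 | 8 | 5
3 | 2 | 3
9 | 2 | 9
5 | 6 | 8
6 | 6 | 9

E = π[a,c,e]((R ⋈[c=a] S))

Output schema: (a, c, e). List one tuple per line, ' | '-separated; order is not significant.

Subexpression sizes:
  R → 3
  S → 5
  (R ⋈[c=a] S) → 1
  π[a,c,e]((R ⋈[c=a] S)) → 1

== RESULT ==
a | c | e
3 | 3 | 6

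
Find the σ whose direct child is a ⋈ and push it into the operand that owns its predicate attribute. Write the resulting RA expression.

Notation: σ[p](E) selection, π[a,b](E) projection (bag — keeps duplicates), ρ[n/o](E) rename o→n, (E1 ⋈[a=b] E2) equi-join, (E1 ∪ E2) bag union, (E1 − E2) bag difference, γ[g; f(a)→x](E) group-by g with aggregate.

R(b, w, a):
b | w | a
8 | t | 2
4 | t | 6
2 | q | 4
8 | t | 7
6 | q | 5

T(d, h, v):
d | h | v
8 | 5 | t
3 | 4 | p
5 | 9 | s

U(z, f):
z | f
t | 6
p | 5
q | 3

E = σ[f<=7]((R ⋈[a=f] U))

σ filters on f, owned by the right side.
E' = (R ⋈[a=f] σ[f<=7](U))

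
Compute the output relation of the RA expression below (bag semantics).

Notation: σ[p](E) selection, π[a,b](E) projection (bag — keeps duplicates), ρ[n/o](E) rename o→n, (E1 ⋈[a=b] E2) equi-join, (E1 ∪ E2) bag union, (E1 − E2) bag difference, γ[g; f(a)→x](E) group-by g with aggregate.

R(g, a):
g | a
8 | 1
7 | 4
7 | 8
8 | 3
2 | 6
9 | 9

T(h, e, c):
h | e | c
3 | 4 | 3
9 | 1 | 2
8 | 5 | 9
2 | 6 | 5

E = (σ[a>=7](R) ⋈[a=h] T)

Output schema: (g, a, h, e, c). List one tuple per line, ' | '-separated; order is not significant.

Subexpression sizes:
  R → 6
  σ[a>=7](R) → 2
  T → 4
  (σ[a>=7](R) ⋈[a=h] T) → 2

== RESULT ==
g | a | h | e | c
7 | 8 | 8 | 5 | 9
9 | 9 | 9 | 1 | 2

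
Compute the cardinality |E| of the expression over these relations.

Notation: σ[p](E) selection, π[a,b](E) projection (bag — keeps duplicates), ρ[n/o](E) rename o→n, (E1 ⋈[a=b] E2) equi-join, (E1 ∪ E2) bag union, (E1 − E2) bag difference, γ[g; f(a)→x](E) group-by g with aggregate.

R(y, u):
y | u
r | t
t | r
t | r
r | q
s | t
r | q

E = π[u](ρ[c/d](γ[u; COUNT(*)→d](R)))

Per-node cardinality:
  R → 6
  γ[u; COUNT(*)→d](R) → 3
  ρ[c/d](γ[u; COUNT(*)→d](R)) → 3
  π[u](ρ[c/d](γ[u; COUNT(*)→d](R))) → 3

|E| = 3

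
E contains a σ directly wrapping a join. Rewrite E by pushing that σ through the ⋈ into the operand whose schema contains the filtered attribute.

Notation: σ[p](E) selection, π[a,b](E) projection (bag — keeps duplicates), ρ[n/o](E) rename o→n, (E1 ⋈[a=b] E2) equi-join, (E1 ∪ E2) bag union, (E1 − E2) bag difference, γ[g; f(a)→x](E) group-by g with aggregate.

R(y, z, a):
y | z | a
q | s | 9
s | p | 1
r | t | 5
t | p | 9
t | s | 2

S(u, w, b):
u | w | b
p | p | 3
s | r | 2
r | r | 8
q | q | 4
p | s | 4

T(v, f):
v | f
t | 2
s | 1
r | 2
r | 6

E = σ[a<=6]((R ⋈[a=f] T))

σ filters on a, owned by the left side.
E' = (σ[a<=6](R) ⋈[a=f] T)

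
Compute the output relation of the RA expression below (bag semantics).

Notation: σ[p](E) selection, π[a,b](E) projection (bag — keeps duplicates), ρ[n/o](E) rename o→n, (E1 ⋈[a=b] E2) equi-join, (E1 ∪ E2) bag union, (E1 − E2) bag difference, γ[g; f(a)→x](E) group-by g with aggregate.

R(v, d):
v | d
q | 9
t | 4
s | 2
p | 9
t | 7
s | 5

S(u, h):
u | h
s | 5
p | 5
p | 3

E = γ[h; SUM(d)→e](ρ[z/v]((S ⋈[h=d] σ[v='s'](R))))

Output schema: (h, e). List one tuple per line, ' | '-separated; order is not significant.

Per-node cardinality:
  S → 3
  R → 6
  σ[v='s'](R) → 2
  (S ⋈[h=d] σ[v='s'](R)) → 2
  ρ[z/v]((S ⋈[h=d] σ[v='s'](R))) → 2
  γ[h; SUM(d)→e](ρ[z/v]((S ⋈[h=d] σ[v='s'](R)))) → 1

== RESULT ==
h | e
5 | 10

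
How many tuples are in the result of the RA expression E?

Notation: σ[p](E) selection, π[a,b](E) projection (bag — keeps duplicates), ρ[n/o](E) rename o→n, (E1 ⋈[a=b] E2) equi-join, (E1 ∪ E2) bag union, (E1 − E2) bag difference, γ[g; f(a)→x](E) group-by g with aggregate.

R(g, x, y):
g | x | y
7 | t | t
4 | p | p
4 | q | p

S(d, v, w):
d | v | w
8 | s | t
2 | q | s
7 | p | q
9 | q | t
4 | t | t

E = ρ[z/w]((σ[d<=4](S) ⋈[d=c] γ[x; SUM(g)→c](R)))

Stepwise |·|:
  S → 5
  σ[d<=4](S) → 2
  R → 3
  γ[x; SUM(g)→c](R) → 3
  (σ[d<=4](S) ⋈[d=c] γ[x; SUM(g)→c](R)) → 2
  ρ[z/w]((σ[d<=4](S) ⋈[d=c] γ[x; SUM(g)→c](R))) → 2

|E| = 2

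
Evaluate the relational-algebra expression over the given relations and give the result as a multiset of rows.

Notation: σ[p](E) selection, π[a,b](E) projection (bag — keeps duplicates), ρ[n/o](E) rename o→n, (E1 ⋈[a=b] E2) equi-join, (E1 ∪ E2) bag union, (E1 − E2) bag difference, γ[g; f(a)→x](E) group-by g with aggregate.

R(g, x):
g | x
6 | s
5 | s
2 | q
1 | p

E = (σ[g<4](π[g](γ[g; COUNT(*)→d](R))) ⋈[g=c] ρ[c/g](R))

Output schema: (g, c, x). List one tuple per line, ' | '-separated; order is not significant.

Per-node cardinality:
  R → 4
  γ[g; COUNT(*)→d](R) → 4
  π[g](γ[g; COUNT(*)→d](R)) → 4
  σ[g<4](π[g](γ[g; COUNT(*)→d](R))) → 2
  R → 4
  ρ[c/g](R) → 4
  (σ[g<4](π[g](γ[g; COUNT(*)→d](R))) ⋈[g=c] ρ[c/g](R)) → 2

== RESULT ==
g | c | x
1 | 1 | p
2 | 2 | q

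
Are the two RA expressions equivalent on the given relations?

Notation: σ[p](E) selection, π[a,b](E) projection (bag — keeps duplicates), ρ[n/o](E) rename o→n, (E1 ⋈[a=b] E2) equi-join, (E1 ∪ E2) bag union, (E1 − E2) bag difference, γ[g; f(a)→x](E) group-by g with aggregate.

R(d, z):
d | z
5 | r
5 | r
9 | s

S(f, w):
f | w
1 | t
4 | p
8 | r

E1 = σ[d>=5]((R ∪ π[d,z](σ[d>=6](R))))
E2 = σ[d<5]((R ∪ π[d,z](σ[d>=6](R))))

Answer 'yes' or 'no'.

E1 stepwise |·|:
  R → 3
  R → 3
  σ[d>=6](R) → 1
  π[d,z](σ[d>=6](R)) → 1
  (R ∪ π[d,z](σ[d>=6](R))) → 4
  σ[d>=5]((R ∪ π[d,z](σ[d>=6](R)))) → 4
E2 stepwise |·|:
  R → 3
  R → 3
  σ[d>=6](R) → 1
  π[d,z](σ[d>=6](R)) → 1
  (R ∪ π[d,z](σ[d>=6](R))) → 4
  σ[d<5]((R ∪ π[d,z](σ[d>=6](R)))) → 0

E1 result:
d | z
5 | r
5 | r
9 | s
9 | s
E2 result:
d | z
(0 rows)
Witness: (9, 's') appears 2× in E1 but 0× in E2.

no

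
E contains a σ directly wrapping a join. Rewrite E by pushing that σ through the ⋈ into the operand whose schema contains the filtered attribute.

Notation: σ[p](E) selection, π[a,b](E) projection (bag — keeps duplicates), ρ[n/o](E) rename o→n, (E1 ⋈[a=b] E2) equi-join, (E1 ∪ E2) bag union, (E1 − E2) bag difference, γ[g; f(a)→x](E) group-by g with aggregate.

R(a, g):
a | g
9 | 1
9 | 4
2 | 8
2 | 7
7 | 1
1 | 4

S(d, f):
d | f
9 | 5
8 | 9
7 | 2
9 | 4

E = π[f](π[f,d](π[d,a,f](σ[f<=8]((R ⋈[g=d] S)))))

σ filters on f, owned by the right side.
E' = π[f](π[f,d](π[d,a,f]((R ⋈[g=d] σ[f<=8](S)))))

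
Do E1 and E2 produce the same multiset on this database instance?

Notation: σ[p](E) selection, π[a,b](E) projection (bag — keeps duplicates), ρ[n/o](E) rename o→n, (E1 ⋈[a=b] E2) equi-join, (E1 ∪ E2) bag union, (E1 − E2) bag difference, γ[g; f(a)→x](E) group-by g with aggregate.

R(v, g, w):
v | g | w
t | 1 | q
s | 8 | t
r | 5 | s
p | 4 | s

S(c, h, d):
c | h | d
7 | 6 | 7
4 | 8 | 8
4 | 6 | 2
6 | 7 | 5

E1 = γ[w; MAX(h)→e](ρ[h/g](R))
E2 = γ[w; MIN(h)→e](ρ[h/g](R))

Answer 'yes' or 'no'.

E1 per-node cardinality:
  R → 4
  ρ[h/g](R) → 4
  γ[w; MAX(h)→e](ρ[h/g](R)) → 3
E2 per-node cardinality:
  R → 4
  ρ[h/g](R) → 4
  γ[w; MIN(h)→e](ρ[h/g](R)) → 3

E1 result:
w | e
q | 1
s | 5
t | 8
E2 result:
w | e
q | 1
s | 4
t | 8
Witness: ('s', 4) appears 0× in E1 but 1× in E2.

no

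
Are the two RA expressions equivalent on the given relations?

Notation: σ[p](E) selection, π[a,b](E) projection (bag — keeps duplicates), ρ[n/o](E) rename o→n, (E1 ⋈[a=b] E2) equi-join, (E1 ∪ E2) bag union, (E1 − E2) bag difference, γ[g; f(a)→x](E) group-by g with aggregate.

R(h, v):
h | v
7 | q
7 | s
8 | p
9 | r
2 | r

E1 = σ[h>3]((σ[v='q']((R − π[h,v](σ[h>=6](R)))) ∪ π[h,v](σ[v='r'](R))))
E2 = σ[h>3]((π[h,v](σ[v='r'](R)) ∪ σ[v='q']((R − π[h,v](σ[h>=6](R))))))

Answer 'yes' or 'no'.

E1 subexpression sizes:
  R → 5
  R → 5
  σ[h>=6](R) → 4
  π[h,v](σ[h>=6](R)) → 4
  (R − π[h,v](σ[h>=6](R))) → 1
  σ[v='q']((R − π[h,v](σ[h>=6](R)))) → 0
  R → 5
  σ[v='r'](R) → 2
  π[h,v](σ[v='r'](R)) → 2
  (σ[v='q']((R − π[h,v](σ[h>=6](R)))) ∪ π[h,v](σ[v='r'](R))) → 2
  σ[h>3]((σ[v='q']((R − π[h,v](σ[h>=6](R)))) ∪ π[h,v](σ[v='r'](R)))) → 1
E2 subexpression sizes:
  R → 5
  σ[v='r'](R) → 2
  π[h,v](σ[v='r'](R)) → 2
  R → 5
  R → 5
  σ[h>=6](R) → 4
  π[h,v](σ[h>=6](R)) → 4
  (R − π[h,v](σ[h>=6](R))) → 1
  σ[v='q']((R − π[h,v](σ[h>=6](R)))) → 0
  (π[h,v](σ[v='r'](R)) ∪ σ[v='q']((R − π[h,v](σ[h>=6](R))))) → 2
  σ[h>3]((π[h,v](σ[v='r'](R)) ∪ σ[v='q']((R − π[h,v](σ[h>=6](R)))))) → 1

E1 and E2 produce the same multiset:
h | v
9 | r

yes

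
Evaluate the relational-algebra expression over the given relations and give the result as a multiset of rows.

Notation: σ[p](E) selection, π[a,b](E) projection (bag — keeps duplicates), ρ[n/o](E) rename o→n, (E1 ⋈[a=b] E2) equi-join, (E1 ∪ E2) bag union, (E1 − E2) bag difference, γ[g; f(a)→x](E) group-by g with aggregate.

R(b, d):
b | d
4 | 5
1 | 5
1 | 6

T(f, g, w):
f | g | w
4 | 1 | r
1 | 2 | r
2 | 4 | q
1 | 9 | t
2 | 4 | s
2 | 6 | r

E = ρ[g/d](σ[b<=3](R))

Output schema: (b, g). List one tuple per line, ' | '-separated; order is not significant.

Row counts bottom-up:
  R → 3
  σ[b<=3](R) → 2
  ρ[g/d](σ[b<=3](R)) → 2

== RESULT ==
b | g
1 | 5
1 | 6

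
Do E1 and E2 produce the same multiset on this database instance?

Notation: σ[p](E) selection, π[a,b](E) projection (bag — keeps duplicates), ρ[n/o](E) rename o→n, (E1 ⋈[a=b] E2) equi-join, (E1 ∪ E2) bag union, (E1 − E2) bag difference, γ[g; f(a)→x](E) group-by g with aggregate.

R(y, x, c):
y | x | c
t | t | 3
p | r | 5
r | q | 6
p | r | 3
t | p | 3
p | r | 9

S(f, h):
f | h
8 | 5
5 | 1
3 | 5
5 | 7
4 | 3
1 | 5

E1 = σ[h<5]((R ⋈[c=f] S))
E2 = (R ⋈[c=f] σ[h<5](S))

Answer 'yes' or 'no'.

E1 row counts bottom-up:
  R → 6
  S → 6
  (R ⋈[c=f] S) → 5
  σ[h<5]((R ⋈[c=f] S)) → 1
E2 row counts bottom-up:
  R → 6
  S → 6
  σ[h<5](S) → 2
  (R ⋈[c=f] σ[h<5](S)) → 1

E1 and E2 produce the same multiset:
y | x | c | f | h
p | r | 5 | 5 | 1

yes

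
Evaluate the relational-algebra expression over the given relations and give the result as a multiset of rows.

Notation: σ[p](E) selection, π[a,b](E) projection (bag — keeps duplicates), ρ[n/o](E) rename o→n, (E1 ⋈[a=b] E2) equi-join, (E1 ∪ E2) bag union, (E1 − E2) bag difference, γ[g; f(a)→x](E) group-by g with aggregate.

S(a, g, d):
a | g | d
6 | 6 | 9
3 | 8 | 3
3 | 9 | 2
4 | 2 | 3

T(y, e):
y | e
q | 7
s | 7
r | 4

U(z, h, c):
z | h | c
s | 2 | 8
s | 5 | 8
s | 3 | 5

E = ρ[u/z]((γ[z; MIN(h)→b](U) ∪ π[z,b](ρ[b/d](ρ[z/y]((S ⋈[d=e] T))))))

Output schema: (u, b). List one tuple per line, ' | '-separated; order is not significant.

Stepwise |·|:
  U → 3
  γ[z; MIN(h)→b](U) → 1
  S → 4
  T → 3
  (S ⋈[d=e] T) → 0
  ρ[z/y]((S ⋈[d=e] T)) → 0
  ρ[b/d](ρ[z/y]((S ⋈[d=e] T))) → 0
  π[z,b](ρ[b/d](ρ[z/y]((S ⋈[d=e] T)))) → 0
  (γ[z; MIN(h)→b](U) ∪ π[z,b](ρ[b/d](ρ[z/y]((S ⋈[d=e] T))))) → 1
  ρ[u/z]((γ[z; MIN(h)→b](U) ∪ π[z,b](ρ[b/d](ρ[z/y]((S ⋈[d=e] T)))))) → 1

== RESULT ==
u | b
s | 2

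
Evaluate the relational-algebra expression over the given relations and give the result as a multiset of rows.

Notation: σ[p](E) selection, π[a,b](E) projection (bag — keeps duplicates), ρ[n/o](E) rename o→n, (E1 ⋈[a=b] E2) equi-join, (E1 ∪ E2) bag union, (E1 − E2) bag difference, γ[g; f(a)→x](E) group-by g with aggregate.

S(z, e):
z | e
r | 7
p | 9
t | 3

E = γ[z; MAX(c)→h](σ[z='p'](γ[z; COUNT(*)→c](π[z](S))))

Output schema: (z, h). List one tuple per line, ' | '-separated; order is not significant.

Row counts bottom-up:
  S → 3
  π[z](S) → 3
  γ[z; COUNT(*)→c](π[z](S)) → 3
  σ[z='p'](γ[z; COUNT(*)→c](π[z](S))) → 1
  γ[z; MAX(c)→h](σ[z='p'](γ[z; COUNT(*)→c](π[z](S)))) → 1

== RESULT ==
z | h
p | 1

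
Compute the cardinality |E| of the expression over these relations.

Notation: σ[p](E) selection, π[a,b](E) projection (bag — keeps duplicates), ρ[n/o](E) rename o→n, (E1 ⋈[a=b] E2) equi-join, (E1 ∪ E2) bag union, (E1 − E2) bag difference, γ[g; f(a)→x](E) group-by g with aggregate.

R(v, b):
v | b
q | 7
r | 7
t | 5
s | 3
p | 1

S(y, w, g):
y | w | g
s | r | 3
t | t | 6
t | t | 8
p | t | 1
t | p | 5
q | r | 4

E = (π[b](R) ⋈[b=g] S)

Stepwise |·|:
  R → 5
  π[b](R) → 5
  S → 6
  (π[b](R) ⋈[b=g] S) → 3

|E| = 3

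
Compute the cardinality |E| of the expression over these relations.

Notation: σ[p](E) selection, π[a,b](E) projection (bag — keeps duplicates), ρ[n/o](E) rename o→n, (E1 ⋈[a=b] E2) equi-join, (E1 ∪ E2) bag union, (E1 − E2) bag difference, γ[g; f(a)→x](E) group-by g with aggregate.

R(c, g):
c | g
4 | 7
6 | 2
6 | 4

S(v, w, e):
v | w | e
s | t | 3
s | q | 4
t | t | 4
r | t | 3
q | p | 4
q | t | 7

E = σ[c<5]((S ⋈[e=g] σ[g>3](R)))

Stepwise |·|:
  S → 6
  R → 3
  σ[g>3](R) → 2
  (S ⋈[e=g] σ[g>3](R)) → 4
  σ[c<5]((S ⋈[e=g] σ[g>3](R))) → 1

|E| = 1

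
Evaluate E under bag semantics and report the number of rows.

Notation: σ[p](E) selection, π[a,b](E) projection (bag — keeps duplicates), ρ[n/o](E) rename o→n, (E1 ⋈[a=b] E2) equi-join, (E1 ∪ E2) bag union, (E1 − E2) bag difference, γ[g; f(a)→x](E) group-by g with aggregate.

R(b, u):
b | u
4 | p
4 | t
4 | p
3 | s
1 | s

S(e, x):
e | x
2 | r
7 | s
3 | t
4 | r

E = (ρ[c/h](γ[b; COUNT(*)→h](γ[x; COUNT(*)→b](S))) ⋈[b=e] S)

Stepwise |·|:
  S → 4
  γ[x; COUNT(*)→b](S) → 3
  γ[b; COUNT(*)→h](γ[x; COUNT(*)→b](S)) → 2
  ρ[c/h](γ[b; COUNT(*)→h](γ[x; COUNT(*)→b](S))) → 2
  S → 4
  (ρ[c/h](γ[b; COUNT(*)→h](γ[x; COUNT(*)→b](S))) ⋈[b=e] S) → 1

|E| = 1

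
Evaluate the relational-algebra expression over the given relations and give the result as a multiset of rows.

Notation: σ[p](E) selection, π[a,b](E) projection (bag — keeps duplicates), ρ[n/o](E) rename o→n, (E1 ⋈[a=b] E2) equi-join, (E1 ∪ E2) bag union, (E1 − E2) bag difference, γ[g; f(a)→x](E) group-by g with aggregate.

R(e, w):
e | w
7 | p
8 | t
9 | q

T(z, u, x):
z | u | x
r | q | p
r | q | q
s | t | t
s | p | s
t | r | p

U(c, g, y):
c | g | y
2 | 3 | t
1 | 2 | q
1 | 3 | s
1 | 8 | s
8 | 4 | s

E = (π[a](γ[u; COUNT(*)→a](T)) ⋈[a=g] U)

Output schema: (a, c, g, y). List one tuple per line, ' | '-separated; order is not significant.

Stepwise |·|:
  T → 5
  γ[u; COUNT(*)→a](T) → 4
  π[a](γ[u; COUNT(*)→a](T)) → 4
  U → 5
  (π[a](γ[u; COUNT(*)→a](T)) ⋈[a=g] U) → 1

== RESULT ==
a | c | g | y
2 | 1 | 2 | q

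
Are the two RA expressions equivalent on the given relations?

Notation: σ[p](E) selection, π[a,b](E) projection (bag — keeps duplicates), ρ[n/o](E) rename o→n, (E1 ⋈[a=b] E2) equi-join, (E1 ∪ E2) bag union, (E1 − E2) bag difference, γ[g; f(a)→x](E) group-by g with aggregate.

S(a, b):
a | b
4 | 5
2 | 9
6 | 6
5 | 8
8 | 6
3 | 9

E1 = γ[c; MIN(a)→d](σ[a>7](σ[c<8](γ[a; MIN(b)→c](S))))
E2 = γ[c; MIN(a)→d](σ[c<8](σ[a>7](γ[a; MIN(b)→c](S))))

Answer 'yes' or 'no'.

E1 row counts bottom-up:
  S → 6
  γ[a; MIN(b)→c](S) → 6
  σ[c<8](γ[a; MIN(b)→c](S)) → 3
  σ[a>7](σ[c<8](γ[a; MIN(b)→c](S))) → 1
  γ[c; MIN(a)→d](σ[a>7](σ[c<8](γ[a; MIN(b)→c](S)))) → 1
E2 row counts bottom-up:
  S → 6
  γ[a; MIN(b)→c](S) → 6
  σ[a>7](γ[a; MIN(b)→c](S)) → 1
  σ[c<8](σ[a>7](γ[a; MIN(b)→c](S))) → 1
  γ[c; MIN(a)→d](σ[c<8](σ[a>7](γ[a; MIN(b)→c](S)))) → 1

E1 and E2 produce the same multiset:
c | d
6 | 8

yes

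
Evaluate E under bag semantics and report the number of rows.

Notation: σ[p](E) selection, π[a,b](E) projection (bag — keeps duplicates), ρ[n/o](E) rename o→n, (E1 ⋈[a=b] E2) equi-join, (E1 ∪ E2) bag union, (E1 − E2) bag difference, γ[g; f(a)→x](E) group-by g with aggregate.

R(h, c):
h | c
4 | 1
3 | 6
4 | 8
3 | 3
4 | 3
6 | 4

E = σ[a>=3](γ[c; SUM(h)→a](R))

Row counts bottom-up:
  R → 6
  γ[c; SUM(h)→a](R) → 5
  σ[a>=3](γ[c; SUM(h)→a](R)) → 5

|E| = 5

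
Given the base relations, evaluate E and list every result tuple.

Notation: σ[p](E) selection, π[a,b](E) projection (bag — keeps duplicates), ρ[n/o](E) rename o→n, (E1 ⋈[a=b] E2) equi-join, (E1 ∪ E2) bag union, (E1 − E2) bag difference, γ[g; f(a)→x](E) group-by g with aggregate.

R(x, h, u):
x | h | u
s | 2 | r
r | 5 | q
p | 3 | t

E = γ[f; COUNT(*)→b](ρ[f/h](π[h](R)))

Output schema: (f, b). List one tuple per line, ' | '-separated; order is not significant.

Per-node cardinality:
  R → 3
  π[h](R) → 3
  ρ[f/h](π[h](R)) → 3
  γ[f; COUNT(*)→b](ρ[f/h](π[h](R))) → 3

== RESULT ==
f | b
2 | 1
3 | 1
5 | 1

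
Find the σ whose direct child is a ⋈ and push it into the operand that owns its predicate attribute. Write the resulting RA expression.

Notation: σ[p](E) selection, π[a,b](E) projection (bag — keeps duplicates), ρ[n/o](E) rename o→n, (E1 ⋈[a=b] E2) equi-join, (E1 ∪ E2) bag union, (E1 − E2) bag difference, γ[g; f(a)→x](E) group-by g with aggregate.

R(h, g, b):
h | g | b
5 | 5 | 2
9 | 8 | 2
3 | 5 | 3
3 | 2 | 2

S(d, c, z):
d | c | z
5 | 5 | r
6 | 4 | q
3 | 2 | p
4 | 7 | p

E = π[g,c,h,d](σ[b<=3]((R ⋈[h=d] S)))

σ filters on b, owned by the left side.
E' = π[g,c,h,d]((σ[b<=3](R) ⋈[h=d] S))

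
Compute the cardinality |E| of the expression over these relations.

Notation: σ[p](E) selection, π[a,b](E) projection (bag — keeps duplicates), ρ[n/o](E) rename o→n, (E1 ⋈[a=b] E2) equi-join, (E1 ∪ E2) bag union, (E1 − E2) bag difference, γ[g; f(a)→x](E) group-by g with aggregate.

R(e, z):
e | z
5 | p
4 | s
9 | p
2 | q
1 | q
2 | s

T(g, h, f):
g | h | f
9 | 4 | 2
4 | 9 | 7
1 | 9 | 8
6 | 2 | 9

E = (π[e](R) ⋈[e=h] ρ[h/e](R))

Per-node cardinality:
  R → 6
  π[e](R) → 6
  R → 6
  ρ[h/e](R) → 6
  (π[e](R) ⋈[e=h] ρ[h/e](R)) → 8

|E| = 8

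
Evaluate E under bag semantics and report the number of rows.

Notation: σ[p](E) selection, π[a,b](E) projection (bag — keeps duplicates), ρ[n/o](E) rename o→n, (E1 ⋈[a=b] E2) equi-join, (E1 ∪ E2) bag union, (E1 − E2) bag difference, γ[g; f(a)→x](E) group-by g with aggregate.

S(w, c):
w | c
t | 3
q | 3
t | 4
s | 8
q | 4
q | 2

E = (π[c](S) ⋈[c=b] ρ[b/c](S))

Per-node cardinality:
  S → 6
  π[c](S) → 6
  S → 6
  ρ[b/c](S) → 6
  (π[c](S) ⋈[c=b] ρ[b/c](S)) → 10

|E| = 10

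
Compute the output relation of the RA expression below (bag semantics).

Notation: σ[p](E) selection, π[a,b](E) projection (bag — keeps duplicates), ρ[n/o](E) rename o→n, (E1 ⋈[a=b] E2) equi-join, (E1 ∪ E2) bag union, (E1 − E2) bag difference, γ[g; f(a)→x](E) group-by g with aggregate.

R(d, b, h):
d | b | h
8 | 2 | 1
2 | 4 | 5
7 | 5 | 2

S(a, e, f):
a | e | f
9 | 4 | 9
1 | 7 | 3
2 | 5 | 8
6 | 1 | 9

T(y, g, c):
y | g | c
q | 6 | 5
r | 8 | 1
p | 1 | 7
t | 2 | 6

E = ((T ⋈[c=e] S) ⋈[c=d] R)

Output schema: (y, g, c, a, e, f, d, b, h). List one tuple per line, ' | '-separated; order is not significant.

Row counts bottom-up:
  T → 4
  S → 4
  (T ⋈[c=e] S) → 3
  R → 3
  ((T ⋈[c=e] S) ⋈[c=d] R) → 1

== RESULT ==
y | g | c | a | e | f | d | b | h
p | 1 | 7 | 1 | 7 | 3 | 7 | 5 | 2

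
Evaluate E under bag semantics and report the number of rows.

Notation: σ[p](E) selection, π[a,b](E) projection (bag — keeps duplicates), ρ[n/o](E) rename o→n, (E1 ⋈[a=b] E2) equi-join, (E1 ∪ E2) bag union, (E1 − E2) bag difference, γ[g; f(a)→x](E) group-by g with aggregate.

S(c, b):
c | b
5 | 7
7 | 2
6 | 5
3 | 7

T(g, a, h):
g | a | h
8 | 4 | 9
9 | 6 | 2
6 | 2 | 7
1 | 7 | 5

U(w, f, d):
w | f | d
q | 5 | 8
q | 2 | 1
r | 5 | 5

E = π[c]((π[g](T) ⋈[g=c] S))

Row counts bottom-up:
  T → 4
  π[g](T) → 4
  S → 4
  (π[g](T) ⋈[g=c] S) → 1
  π[c]((π[g](T) ⋈[g=c] S)) → 1

|E| = 1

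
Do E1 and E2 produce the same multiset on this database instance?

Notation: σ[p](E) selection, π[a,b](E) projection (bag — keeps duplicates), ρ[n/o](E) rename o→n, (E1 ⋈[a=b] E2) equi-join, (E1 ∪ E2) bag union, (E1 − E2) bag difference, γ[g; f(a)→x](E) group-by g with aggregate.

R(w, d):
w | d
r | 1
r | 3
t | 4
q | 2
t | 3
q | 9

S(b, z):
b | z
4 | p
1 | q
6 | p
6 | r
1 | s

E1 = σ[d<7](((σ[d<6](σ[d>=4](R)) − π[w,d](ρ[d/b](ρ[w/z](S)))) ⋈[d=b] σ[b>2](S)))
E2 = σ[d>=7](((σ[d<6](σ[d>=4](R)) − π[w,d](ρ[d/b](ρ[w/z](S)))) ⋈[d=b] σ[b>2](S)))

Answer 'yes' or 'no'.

E1 row counts bottom-up:
  R → 6
  σ[d>=4](R) → 2
  σ[d<6](σ[d>=4](R)) → 1
  S → 5
  ρ[w/z](S) → 5
  ρ[d/b](ρ[w/z](S)) → 5
  π[w,d](ρ[d/b](ρ[w/z](S))) → 5
  (σ[d<6](σ[d>=4](R)) − π[w,d](ρ[d/b](ρ[w/z](S)))) → 1
  S → 5
  σ[b>2](S) → 3
  ((σ[d<6](σ[d>=4](R)) − π[w,d](ρ[d/b](ρ[w/z](S)))) ⋈[d=b] σ[b>2](S)) → 1
  σ[d<7](((σ[d<6](σ[d>=4](R)) − π[w,d](ρ[d/b](ρ[w/z](S)))) ⋈[d=b] σ[b>2](S))) → 1
E2 row counts bottom-up:
  R → 6
  σ[d>=4](R) → 2
  σ[d<6](σ[d>=4](R)) → 1
  S → 5
  ρ[w/z](S) → 5
  ρ[d/b](ρ[w/z](S)) → 5
  π[w,d](ρ[d/b](ρ[w/z](S))) → 5
  (σ[d<6](σ[d>=4](R)) − π[w,d](ρ[d/b](ρ[w/z](S)))) → 1
  S → 5
  σ[b>2](S) → 3
  ((σ[d<6](σ[d>=4](R)) − π[w,d](ρ[d/b](ρ[w/z](S)))) ⋈[d=b] σ[b>2](S)) → 1
  σ[d>=7](((σ[d<6](σ[d>=4](R)) − π[w,d](ρ[d/b](ρ[w/z](S)))) ⋈[d=b] σ[b>2](S))) → 0

E1 result:
w | d | b | z
t | 4 | 4 | p
E2 result:
w | d | b | z
(0 rows)
Witness: ('t', 4, 4, 'p') appears 1× in E1 but 0× in E2.

no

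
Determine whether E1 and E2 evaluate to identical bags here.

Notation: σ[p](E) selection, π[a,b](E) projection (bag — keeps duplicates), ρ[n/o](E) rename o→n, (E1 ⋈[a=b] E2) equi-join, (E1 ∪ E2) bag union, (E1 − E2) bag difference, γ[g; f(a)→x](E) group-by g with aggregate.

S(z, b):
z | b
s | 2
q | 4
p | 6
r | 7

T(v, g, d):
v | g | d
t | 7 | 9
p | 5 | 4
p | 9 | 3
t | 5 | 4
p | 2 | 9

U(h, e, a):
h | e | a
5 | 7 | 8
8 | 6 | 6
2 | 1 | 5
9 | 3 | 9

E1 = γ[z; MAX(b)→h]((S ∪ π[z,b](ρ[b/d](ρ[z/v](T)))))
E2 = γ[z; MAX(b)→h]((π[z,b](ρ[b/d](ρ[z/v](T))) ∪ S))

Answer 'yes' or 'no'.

E1 row counts bottom-up:
  S → 4
  T → 5
  ρ[z/v](T) → 5
  ρ[b/d](ρ[z/v](T)) → 5
  π[z,b](ρ[b/d](ρ[z/v](T))) → 5
  (S ∪ π[z,b](ρ[b/d](ρ[z/v](T)))) → 9
  γ[z; MAX(b)→h]((S ∪ π[z,b](ρ[b/d](ρ[z/v](T))))) → 5
E2 row counts bottom-up:
  T → 5
  ρ[z/v](T) → 5
  ρ[b/d](ρ[z/v](T)) → 5
  π[z,b](ρ[b/d](ρ[z/v](T))) → 5
  S → 4
  (π[z,b](ρ[b/d](ρ[z/v](T))) ∪ S) → 9
  γ[z; MAX(b)→h]((π[z,b](ρ[b/d](ρ[z/v](T))) ∪ S)) → 5

E1 and E2 produce the same multiset:
z | h
p | 9
q | 4
r | 7
s | 2
t | 9

yes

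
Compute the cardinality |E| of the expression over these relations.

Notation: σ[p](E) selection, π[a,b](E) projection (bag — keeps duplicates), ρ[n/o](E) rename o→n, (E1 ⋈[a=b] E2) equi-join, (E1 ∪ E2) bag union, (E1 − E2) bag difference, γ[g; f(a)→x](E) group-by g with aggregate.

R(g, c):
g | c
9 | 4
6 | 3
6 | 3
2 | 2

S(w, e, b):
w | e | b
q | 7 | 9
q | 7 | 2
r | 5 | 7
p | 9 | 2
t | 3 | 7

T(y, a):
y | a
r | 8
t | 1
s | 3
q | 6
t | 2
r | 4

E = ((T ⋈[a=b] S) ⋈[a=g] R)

Subexpression sizes:
  T → 6
  S → 5
  (T ⋈[a=b] S) → 2
  R → 4
  ((T ⋈[a=b] S) ⋈[a=g] R) → 2

|E| = 2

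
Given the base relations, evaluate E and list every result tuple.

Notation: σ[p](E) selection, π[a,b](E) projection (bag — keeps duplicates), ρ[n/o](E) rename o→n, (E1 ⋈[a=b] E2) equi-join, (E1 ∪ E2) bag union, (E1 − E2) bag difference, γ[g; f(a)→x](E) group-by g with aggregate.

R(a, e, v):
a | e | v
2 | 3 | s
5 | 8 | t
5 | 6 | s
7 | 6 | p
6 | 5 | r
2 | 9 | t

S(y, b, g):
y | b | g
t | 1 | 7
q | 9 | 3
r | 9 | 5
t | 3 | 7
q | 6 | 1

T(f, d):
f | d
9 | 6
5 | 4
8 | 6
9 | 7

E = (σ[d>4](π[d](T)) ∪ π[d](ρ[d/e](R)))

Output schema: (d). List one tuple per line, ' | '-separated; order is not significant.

Per-node cardinality:
  T → 4
  π[d](T) → 4
  σ[d>4](π[d](T)) → 3
  R → 6
  ρ[d/e](R) → 6
  π[d](ρ[d/e](R)) → 6
  (σ[d>4](π[d](T)) ∪ π[d](ρ[d/e](R))) → 9

== RESULT ==
d
3
5
6
6
6
6
7
8
9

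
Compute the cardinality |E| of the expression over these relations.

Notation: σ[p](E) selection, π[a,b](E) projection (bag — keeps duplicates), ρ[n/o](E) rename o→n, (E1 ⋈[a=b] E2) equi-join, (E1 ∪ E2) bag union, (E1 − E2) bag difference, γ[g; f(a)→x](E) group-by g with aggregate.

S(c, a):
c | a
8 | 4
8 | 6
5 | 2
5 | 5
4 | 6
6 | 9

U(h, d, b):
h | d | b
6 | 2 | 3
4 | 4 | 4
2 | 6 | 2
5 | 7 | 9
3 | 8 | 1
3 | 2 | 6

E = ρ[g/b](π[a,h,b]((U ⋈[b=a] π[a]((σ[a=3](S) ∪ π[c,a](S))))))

Stepwise |·|:
  U → 6
  S → 6
  σ[a=3](S) → 0
  S → 6
  π[c,a](S) → 6
  (σ[a=3](S) ∪ π[c,a](S)) → 6
  π[a]((σ[a=3](S) ∪ π[c,a](S))) → 6
  (U ⋈[b=a] π[a]((σ[a=3](S) ∪ π[c,a](S)))) → 5
  π[a,h,b]((U ⋈[b=a] π[a]((σ[a=3](S) ∪ π[c,a](S))))) → 5
  ρ[g/b](π[a,h,b]((U ⋈[b=a] π[a]((σ[a=3](S) ∪ π[c,a](S)))))) → 5

|E| = 5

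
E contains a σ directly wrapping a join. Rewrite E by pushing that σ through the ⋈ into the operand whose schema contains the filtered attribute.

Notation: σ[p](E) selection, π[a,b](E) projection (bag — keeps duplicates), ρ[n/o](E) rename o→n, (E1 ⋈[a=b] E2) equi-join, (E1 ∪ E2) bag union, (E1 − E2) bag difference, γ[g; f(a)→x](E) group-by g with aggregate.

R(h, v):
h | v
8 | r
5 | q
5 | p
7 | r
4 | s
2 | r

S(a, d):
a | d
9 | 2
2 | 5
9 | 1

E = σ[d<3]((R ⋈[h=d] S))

σ filters on d, owned by the right side.
E' = (R ⋈[h=d] σ[d<3](S))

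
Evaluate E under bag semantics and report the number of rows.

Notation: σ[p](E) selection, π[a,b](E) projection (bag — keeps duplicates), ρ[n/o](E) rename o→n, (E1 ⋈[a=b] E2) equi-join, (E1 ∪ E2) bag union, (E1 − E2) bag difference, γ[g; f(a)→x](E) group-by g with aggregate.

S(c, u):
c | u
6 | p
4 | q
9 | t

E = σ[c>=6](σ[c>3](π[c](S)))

Subexpression sizes:
  S → 3
  π[c](S) → 3
  σ[c>3](π[c](S)) → 3
  σ[c>=6](σ[c>3](π[c](S))) → 2

|E| = 2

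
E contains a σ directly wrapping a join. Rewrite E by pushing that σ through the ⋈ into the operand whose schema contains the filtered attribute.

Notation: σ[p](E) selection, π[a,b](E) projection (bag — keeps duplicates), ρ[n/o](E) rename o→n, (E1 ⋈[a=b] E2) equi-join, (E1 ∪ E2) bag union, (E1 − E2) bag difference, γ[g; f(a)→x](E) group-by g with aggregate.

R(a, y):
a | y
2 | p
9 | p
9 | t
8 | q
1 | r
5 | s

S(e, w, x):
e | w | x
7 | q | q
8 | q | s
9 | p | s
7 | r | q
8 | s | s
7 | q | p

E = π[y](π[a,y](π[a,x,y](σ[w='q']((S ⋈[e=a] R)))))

σ filters on w, owned by the left side.
E' = π[y](π[a,y](π[a,x,y]((σ[w='q'](S) ⋈[e=a] R))))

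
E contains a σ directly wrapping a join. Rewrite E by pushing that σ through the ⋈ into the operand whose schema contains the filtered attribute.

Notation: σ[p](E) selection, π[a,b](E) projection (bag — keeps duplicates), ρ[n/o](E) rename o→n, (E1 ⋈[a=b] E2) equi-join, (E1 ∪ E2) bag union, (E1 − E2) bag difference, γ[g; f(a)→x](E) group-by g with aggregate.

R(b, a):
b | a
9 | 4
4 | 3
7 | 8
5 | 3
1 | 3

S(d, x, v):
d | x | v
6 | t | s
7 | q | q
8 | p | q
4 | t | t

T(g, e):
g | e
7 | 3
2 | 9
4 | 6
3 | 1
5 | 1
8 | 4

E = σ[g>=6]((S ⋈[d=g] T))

σ filters on g, owned by the right side.
E' = (S ⋈[d=g] σ[g>=6](T))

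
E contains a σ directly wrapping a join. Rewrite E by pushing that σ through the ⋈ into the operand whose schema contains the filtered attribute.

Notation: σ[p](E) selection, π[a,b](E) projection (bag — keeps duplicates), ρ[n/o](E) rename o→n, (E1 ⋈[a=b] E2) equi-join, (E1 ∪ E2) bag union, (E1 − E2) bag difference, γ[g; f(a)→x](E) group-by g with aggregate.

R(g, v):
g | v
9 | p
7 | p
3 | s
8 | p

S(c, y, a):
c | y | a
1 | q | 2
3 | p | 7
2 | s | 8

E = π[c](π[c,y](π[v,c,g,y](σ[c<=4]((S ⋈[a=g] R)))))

σ filters on c, owned by the left side.
E' = π[c](π[c,y](π[v,c,g,y]((σ[c<=4](S) ⋈[a=g] R))))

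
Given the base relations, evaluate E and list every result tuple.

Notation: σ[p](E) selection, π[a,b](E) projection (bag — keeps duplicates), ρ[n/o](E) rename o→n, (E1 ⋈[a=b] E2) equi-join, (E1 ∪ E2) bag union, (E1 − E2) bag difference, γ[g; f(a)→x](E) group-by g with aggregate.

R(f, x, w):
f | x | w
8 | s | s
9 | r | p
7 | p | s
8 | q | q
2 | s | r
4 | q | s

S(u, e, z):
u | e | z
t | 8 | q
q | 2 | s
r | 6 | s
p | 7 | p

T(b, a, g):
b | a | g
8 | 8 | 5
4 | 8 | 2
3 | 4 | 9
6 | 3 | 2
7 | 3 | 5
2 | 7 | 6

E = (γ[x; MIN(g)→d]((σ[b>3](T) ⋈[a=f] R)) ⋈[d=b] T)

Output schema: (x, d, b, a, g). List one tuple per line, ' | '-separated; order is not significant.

Per-node cardinality:
  T → 6
  σ[b>3](T) → 4
  R → 6
  (σ[b>3](T) ⋈[a=f] R) → 4
  γ[x; MIN(g)→d]((σ[b>3](T) ⋈[a=f] R)) → 2
  T → 6
  (γ[x; MIN(g)→d]((σ[b>3](T) ⋈[a=f] R)) ⋈[d=b] T) → 2

== RESULT ==
x | d | b | a | g
q | 2 | 2 | 7 | 6
s | 2 | 2 | 7 | 6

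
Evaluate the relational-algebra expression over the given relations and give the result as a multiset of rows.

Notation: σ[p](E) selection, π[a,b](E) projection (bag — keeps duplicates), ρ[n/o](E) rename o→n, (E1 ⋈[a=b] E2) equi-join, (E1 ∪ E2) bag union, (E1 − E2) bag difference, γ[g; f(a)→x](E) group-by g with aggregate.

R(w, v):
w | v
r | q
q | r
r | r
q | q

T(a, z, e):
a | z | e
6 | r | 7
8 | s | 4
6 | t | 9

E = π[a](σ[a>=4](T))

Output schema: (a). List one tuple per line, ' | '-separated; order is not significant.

Per-node cardinality:
  T → 3
  σ[a>=4](T) → 3
  π[a](σ[a>=4](T)) → 3

== RESULT ==
a
6
6
8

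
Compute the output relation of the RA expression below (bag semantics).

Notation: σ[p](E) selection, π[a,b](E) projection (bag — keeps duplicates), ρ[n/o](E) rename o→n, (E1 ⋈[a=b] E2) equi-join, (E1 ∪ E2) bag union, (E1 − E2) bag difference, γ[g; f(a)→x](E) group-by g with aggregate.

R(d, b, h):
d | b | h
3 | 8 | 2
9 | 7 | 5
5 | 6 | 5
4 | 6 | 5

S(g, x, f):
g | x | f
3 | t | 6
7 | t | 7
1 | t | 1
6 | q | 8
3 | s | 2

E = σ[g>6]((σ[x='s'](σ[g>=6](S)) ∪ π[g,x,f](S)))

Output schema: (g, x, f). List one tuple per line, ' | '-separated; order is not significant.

Row counts bottom-up:
  S → 5
  σ[g>=6](S) → 2
  σ[x='s'](σ[g>=6](S)) → 0
  S → 5
  π[g,x,f](S) → 5
  (σ[x='s'](σ[g>=6](S)) ∪ π[g,x,f](S)) → 5
  σ[g>6]((σ[x='s'](σ[g>=6](S)) ∪ π[g,x,f](S))) → 1

== RESULT ==
g | x | f
7 | t | 7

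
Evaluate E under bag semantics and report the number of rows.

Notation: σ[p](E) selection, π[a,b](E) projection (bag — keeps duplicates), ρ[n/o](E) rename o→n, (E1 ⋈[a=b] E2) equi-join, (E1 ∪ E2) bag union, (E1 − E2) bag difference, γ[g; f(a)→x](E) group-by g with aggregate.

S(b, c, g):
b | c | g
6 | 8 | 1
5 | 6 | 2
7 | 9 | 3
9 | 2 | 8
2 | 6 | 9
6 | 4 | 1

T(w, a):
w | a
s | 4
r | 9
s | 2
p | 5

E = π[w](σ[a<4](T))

Row counts bottom-up:
  T → 4
  σ[a<4](T) → 1
  π[w](σ[a<4](T)) → 1

|E| = 1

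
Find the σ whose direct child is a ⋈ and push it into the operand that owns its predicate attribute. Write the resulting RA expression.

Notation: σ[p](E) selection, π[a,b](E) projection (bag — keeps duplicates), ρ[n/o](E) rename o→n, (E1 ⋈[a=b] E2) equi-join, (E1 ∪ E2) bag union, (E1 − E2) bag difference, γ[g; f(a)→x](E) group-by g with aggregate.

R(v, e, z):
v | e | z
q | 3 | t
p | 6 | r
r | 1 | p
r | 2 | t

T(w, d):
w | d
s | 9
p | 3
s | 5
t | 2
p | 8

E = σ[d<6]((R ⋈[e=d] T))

σ filters on d, owned by the right side.
E' = (R ⋈[e=d] σ[d<6](T))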